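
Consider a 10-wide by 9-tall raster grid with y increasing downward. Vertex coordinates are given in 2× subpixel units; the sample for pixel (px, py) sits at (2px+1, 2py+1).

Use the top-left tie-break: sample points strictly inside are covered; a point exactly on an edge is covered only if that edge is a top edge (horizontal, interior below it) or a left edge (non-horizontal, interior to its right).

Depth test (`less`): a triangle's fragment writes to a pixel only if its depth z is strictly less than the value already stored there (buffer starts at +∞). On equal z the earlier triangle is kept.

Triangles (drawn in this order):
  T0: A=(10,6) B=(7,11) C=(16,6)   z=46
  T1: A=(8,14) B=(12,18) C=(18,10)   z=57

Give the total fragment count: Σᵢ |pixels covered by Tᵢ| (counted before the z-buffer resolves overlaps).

T0:
  2·area = 30  (B↔C swapped to make it positive)
  edge (10, 6)→(16, 6): d=(6,0) top-left  bias=+0
  edge (16, 6)→(7, 11): d=(-9,5) right/bottom  bias=-1
  edge (7, 11)→(10, 6): d=(3,-5) top-left  bias=+0
    (6,0)@(13, 1): e=[-30,60,0] → ·  [on edge]
    (5,3)@(11, 7): e=[6,16,8] → █
    (6,3)@(13, 7): e=[6,6,18] → █
    (7,3)@(15, 7): e=[6,-4,28] → ·
    (4,4)@(9, 9): e=[18,8,4] → █
    (5,4)@(11, 9): e=[18,-2,14] → ·
    (6,4)@(13, 9): e=[18,-12,24] → ·
    (3,5)@(7, 11): e=[30,0,0] → ·  [on edge]
    (4,5)@(9, 11): e=[30,-10,10] → ·
  covered (3 px):
    · · · · · · · · · ·
    · · · · · · · · · ·
    · · · · · · · · · ·
    · · · · · █ █ · · ·
    · · · · █ · · · · ·
    · · · · · · · · · ·
    · · · · · · · · · ·
    · · · · · · · · · ·
    · · · · · · · · · ·
T1:
  2·area = 56  (B↔C swapped to make it positive)
  edge (8, 14)→(18, 10): d=(10,-4) top-left  bias=+0
  edge (18, 10)→(12, 18): d=(-6,8) right/bottom  bias=-1
  edge (12, 18)→(8, 14): d=(-4,-4) top-left  bias=+0
    (0,3)@(1, 7): e=[-98,154,0] → ·  [on edge]
    (1,4)@(3, 9): e=[-70,126,0] → ·  [on edge]
    (2,5)@(5, 11): e=[-42,98,0] → ·  [on edge]
    (8,5)@(17, 11): e=[6,2,48] → █
    (9,5)@(19, 11): e=[14,-14,56] → ·
    (3,6)@(7, 13): e=[-14,70,0] → ·  [on edge]
    (5,6)@(11, 13): e=[2,38,16] → █
    (6,6)@(13, 13): e=[10,22,24] → █
    (7,6)@(15, 13): e=[18,6,32] → █
    (8,6)@(17, 13): e=[26,-10,40] → ·
    (4,7)@(9, 15): e=[14,42,0] → █  [on edge]
    (7,7)@(15, 15): e=[38,-6,24] → ·
    (5,8)@(11, 17): e=[42,14,0] → █  [on edge]
  covered (8 px):
    · · · · · · · · · ·
    · · · · · · · · · ·
    · · · · · · · · · ·
    · · · · · · · · · ·
    · · · · · · · · · ·
    · · · · · · · · █ ·
    · · · · · █ █ █ · ·
    · · · · █ █ █ · · ·
    · · · · · █ · · · ·

Final: 11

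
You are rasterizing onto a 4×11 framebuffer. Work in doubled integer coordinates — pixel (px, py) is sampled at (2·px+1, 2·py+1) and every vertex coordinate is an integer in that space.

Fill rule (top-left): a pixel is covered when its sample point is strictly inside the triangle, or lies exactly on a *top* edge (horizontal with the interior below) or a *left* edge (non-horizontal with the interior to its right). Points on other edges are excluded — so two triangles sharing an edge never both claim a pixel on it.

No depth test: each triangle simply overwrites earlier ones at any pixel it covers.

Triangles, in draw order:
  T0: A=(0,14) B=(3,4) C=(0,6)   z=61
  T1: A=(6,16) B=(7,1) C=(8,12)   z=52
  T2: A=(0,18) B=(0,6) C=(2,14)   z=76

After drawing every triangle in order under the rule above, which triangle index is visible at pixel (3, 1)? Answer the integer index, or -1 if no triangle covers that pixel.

T0:
  2·area = 24  (B↔C swapped to make it positive)
  edge (0, 14)→(0, 6): d=(0,-8) top-left  bias=+0
  edge (0, 6)→(3, 4): d=(3,-2) top-left  bias=+0
  edge (3, 4)→(0, 14): d=(-3,10) right/bottom  bias=-1
    (0,3)@(1, 7): e=[8,5,11] → #
    (1,3)@(3, 7): e=[24,9,-9] → ·
    (0,4)@(1, 9): e=[8,11,5] → #
    (1,4)@(3, 9): e=[24,15,-15] → ·
    (0,5)@(1, 11): e=[8,17,-1] → ·
  covered (2 px):
    · · · ·
    · · · ·
    · · · ·
    # · · ·
    # · · ·
    · · · ·
    · · · ·
    · · · ·
    · · · ·
    · · · ·
    · · · ·
T1:
  2·area = 26
  edge (6, 16)→(7, 1): d=(1,-15) top-left  bias=+0
  edge (7, 1)→(8, 12): d=(1,11) right/bottom  bias=-1
  edge (8, 12)→(6, 16): d=(-2,4) right/bottom  bias=-1
    (3,0)@(7, 1): e=[0,0,26] → ·  [on edge]
    (3,1)@(7, 3): e=[2,2,22] → #
    (3,2)@(7, 5): e=[4,4,18] → #
    (3,3)@(7, 7): e=[6,6,14] → #
    (3,4)@(7, 9): e=[8,8,10] → #
    (3,5)@(7, 11): e=[10,10,6] → #
    (3,6)@(7, 13): e=[12,12,2] → #
    (3,7)@(7, 15): e=[14,14,-2] → ·
  covered (6 px):
    · · · ·
    · · · #
    · · · #
    · · · #
    · · · #
    · · · #
    · · · #
    · · · ·
    · · · ·
    · · · ·
    · · · ·
T2:
  2·area = 24
  edge (0, 18)→(0, 6): d=(0,-12) top-left  bias=+0
  edge (0, 6)→(2, 14): d=(2,8) right/bottom  bias=-1
  edge (2, 14)→(0, 18): d=(-2,4) right/bottom  bias=-1
    (0,5)@(1, 11): e=[12,2,10] → #
    (1,5)@(3, 11): e=[36,-14,2] → ·
    (0,6)@(1, 13): e=[12,6,6] → #
    (1,6)@(3, 13): e=[36,-10,-2] → ·
    (0,7)@(1, 15): e=[12,10,2] → #
    (1,7)@(3, 15): e=[36,-6,-6] → ·
    (0,8)@(1, 17): e=[12,14,-2] → ·
  covered (3 px):
    · · · ·
    · · · ·
    · · · ·
    · · · ·
    · · · ·
    # · · ·
    # · · ·
    # · · ·
    · · · ·
    · · · ·
    · · · ·

Z-buffer (winner per pixel, '.' = empty):
  . . . .
  . . . 1
  . . . 1
  0 . . 1
  0 . . 1
  2 . . 1
  2 . . 1
  2 . . .
  . . . .
  . . . .
  . . . .

Final: 1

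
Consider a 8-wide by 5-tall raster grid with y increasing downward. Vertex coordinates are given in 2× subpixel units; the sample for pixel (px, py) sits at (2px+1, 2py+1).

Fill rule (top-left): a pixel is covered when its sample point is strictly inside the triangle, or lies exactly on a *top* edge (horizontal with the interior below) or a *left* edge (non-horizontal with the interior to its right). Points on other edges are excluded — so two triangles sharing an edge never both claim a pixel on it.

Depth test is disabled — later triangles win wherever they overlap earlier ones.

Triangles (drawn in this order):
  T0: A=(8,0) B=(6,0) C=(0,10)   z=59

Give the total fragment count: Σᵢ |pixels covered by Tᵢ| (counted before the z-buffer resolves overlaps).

T0:
  2·area = 20  (B↔C swapped to make it positive)
  edge (8, 0)→(0, 10): d=(-8,10) right/bottom  bias=-1
  edge (0, 10)→(6, 0): d=(6,-10) top-left  bias=+0
  edge (6, 0)→(8, 0): d=(2,0) top-left  bias=+0
    (3,0)@(7, 1): e=[2,16,2] → X
    (4,0)@(9, 1): e=[-18,36,2] → .
    (2,1)@(5, 3): e=[6,8,6] → X
    (3,1)@(7, 3): e=[-14,28,6] → .
    (1,2)@(3, 5): e=[10,0,10] → X  [on edge]
    (2,2)@(5, 5): e=[-10,20,10] → .
    (1,3)@(3, 7): e=[-6,12,14] → .
  covered (3 px):
    . . . X . . . .
    . . X . . . . .
    . X . . . . . .
    . . . . . . . .
    . . . . . . . .

Result: 3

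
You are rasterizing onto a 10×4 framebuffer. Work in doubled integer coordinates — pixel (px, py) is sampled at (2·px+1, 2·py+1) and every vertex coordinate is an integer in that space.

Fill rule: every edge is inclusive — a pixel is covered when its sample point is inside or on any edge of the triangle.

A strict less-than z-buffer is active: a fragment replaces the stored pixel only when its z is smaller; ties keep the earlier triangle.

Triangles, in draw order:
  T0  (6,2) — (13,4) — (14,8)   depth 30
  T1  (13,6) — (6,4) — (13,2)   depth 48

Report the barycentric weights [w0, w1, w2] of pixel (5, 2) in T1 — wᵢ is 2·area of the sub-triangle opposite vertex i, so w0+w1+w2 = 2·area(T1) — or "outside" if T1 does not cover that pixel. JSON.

T0:
  2·area = 26
  edge (6, 2)→(13, 4): d=(7,2) inclusive
  edge (13, 4)→(14, 8): d=(1,4) inclusive
  edge (14, 8)→(6, 2): d=(-8,-6) inclusive
    (4,1)@(9, 3): e=[1,15,10] → X
    (5,1)@(11, 3): e=[-3,7,22] → .
    (4,2)@(9, 5): e=[15,17,-6] → .
    (5,2)@(11, 5): e=[11,9,6] → X
    (6,2)@(13, 5): e=[7,1,18] → X
    (7,2)@(15, 5): e=[3,-7,30] → .
    (5,3)@(11, 7): e=[25,11,-10] → .
    (6,3)@(13, 7): e=[21,3,2] → X
    (7,3)@(15, 7): e=[17,-5,14] → .
  covered (4 px):
    . . . . . . . . . .
    . . . . X . . . . .
    . . . . . X X . . .
    . . . . . . X . . .
T1:
  2·area = 28
  edge (13, 6)→(6, 4): d=(-7,-2) inclusive
  edge (6, 4)→(13, 2): d=(7,-2) inclusive
  edge (13, 2)→(13, 6): d=(0,4) inclusive
    (6,0)@(13, 1): e=[35,-7,0] → .  [on edge]
    (5,1)@(11, 3): e=[17,3,8] → X
    (6,1)@(13, 3): e=[21,7,0] → X  [on edge]
    (7,1)@(15, 3): e=[25,11,-8] → .
    (5,2)@(11, 5): e=[3,17,8] → X
    (6,2)@(13, 5): e=[7,21,0] → X  [on edge]
    (7,2)@(15, 5): e=[11,25,-8] → .
    (5,3)@(11, 7): e=[-11,31,8] → .
    (6,3)@(13, 7): e=[-7,35,0] → .  [on edge]
  covered (4 px):
    . . . . . . . . . .
    . . . . . X X . . .
    . . . . . X X . . .
    . . . . . . . . . .

Answer: [17,8,3]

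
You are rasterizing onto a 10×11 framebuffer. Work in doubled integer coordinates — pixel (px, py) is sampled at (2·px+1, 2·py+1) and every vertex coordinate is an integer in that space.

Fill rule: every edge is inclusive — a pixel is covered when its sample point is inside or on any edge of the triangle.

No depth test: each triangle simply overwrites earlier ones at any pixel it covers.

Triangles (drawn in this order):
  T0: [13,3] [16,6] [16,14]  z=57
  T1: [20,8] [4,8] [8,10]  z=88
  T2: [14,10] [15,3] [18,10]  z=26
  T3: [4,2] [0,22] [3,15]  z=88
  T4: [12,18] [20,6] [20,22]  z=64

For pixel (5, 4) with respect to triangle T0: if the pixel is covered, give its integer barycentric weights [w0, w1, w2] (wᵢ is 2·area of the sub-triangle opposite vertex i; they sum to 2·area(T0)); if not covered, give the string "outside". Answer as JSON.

T0:
  2·area = 24
  edge (13, 3)→(16, 6): d=(3,3) inclusive
  edge (16, 6)→(16, 14): d=(0,8) inclusive
  edge (16, 14)→(13, 3): d=(-3,-11) inclusive
    (5,0)@(11, 1): e=[0,40,-16] → ·  [on edge]
    (6,1)@(13, 3): e=[0,24,0] → █  [on edge]
    (7,1)@(15, 3): e=[-6,8,22] → ·
    (6,2)@(13, 5): e=[6,24,-6] → ·
    (7,2)@(15, 5): e=[0,8,16] → █  [on edge]
    (8,2)@(17, 5): e=[-6,-8,38] → ·
    (7,3)@(15, 7): e=[6,8,10] → █
    (8,3)@(17, 7): e=[0,-8,32] → ·  [on edge]
    (7,4)@(15, 9): e=[12,8,4] → █
    (8,4)@(17, 9): e=[6,-8,26] → ·
    (9,4)@(19, 9): e=[0,-24,48] → ·  [on edge]
    (7,5)@(15, 11): e=[18,8,-2] → ·
  covered (4 px):
    · · · · · · · · · ·
    · · · · · · █ · · ·
    · · · · · · · █ · ·
    · · · · · · · █ · ·
    · · · · · · · █ · ·
    · · · · · · · · · ·
    · · · · · · · · · ·
    · · · · · · · · · ·
    · · · · · · · · · ·
    · · · · · · · · · ·
    · · · · · · · · · ·
T1:
  2·area = 32  (B↔C swapped to make it positive)
  edge (20, 8)→(8, 10): d=(-12,2) inclusive
  edge (8, 10)→(4, 8): d=(-4,-2) inclusive
  edge (4, 8)→(20, 8): d=(16,0) inclusive
    (3,4)@(7, 9): e=[14,2,16] → █
    (4,4)@(9, 9): e=[10,6,16] → █
    (5,4)@(11, 9): e=[6,10,16] → █
    (6,4)@(13, 9): e=[2,14,16] → █
    (7,4)@(15, 9): e=[-2,18,16] → ·
    (3,5)@(7, 11): e=[-10,-6,48] → ·
    (4,5)@(9, 11): e=[-14,-2,48] → ·
    (5,5)@(11, 11): e=[-18,2,48] → ·
    (6,5)@(13, 11): e=[-22,6,48] → ·
  covered (4 px):
    · · · · · · · · · ·
    · · · · · · · · · ·
    · · · · · · · · · ·
    · · · · · · · · · ·
    · · · █ █ █ █ · · ·
    · · · · · · · · · ·
    · · · · · · · · · ·
    · · · · · · · · · ·
    · · · · · · · · · ·
    · · · · · · · · · ·
    · · · · · · · · · ·
T2:
  2·area = 28
  edge (14, 10)→(15, 3): d=(1,-7) inclusive
  edge (15, 3)→(18, 10): d=(3,7) inclusive
  edge (18, 10)→(14, 10): d=(-4,0) inclusive
    (7,1)@(15, 3): e=[0,0,28] → █  [on edge]
    (8,1)@(17, 3): e=[14,-14,28] → ·
    (7,2)@(15, 5): e=[2,6,20] → █
    (8,2)@(17, 5): e=[16,-8,20] → ·
    (7,3)@(15, 7): e=[4,12,12] → █
    (8,3)@(17, 7): e=[18,-2,12] → ·
    (7,4)@(15, 9): e=[6,18,4] → █
    (8,4)@(17, 9): e=[20,4,4] → █
    (9,4)@(19, 9): e=[34,-10,4] → ·
    (7,5)@(15, 11): e=[8,24,-4] → ·
    (8,5)@(17, 11): e=[22,10,-4] → ·
    (6,8)@(13, 17): e=[0,56,-28] → ·  [on edge]
  covered (5 px):
    · · · · · · · · · ·
    · · · · · · · █ · ·
    · · · · · · · █ · ·
    · · · · · · · █ · ·
    · · · · · · · █ █ ·
    · · · · · · · · · ·
    · · · · · · · · · ·
    · · · · · · · · · ·
    · · · · · · · · · ·
    · · · · · · · · · ·
    · · · · · · · · · ·
T3:
  2·area = 32  (B↔C swapped to make it positive)
  edge (4, 2)→(3, 15): d=(-1,13) inclusive
  edge (3, 15)→(0, 22): d=(-3,7) inclusive
  edge (0, 22)→(4, 2): d=(4,-20) inclusive
    (4,0)@(9, 1): e=[-64,0,96] → ·  [on edge]
    (1,3)@(3, 7): e=[8,24,0] → █  [on edge]
    (2,3)@(5, 7): e=[-18,10,40] → ·
    (1,4)@(3, 9): e=[6,18,8] → █
    (2,4)@(5, 9): e=[-20,4,48] → ·
    (1,5)@(3, 11): e=[4,12,16] → █
    (2,5)@(5, 11): e=[-22,-2,56] → ·
    (1,6)@(3, 13): e=[2,6,24] → █
    (2,6)@(5, 13): e=[-24,-8,64] → ·
    (1,7)@(3, 15): e=[0,0,32] → █  [on edge]
    (2,7)@(5, 15): e=[-26,-14,72] → ·
    (0,8)@(1, 17): e=[24,8,0] → █  [on edge]
  covered (7 px):
    · · · · · · · · · ·
    · · · · · · · · · ·
    · · · · · · · · · ·
    · █ · · · · · · · ·
    · █ · · · · · · · ·
    · █ · · · · · · · ·
    · █ · · · · · · · ·
    · █ · · · · · · · ·
    █ · · · · · · · · ·
    █ · · · · · · · · ·
    · · · · · · · · · ·
T4:
  2·area = 128
  edge (12, 18)→(20, 6): d=(8,-12) inclusive
  edge (20, 6)→(20, 22): d=(0,16) inclusive
  edge (20, 22)→(12, 18): d=(-8,-4) inclusive
    (9,4)@(19, 9): e=[12,16,100] → █
    (8,5)@(17, 11): e=[4,48,76] → █
    (8,6)@(17, 13): e=[20,48,60] → █
    (7,7)@(15, 15): e=[12,80,36] → █
    (6,8)@(13, 17): e=[4,112,12] → █
    (6,9)@(13, 19): e=[20,112,-4] → ·
    (7,9)@(15, 19): e=[44,80,4] → █
    (7,10)@(15, 21): e=[60,80,-12] → ·
    (8,10)@(17, 21): e=[84,48,-4] → ·
    (9,10)@(19, 21): e=[108,16,4] → █
  covered (16 px):
    · · · · · · · · · ·
    · · · · · · · · · ·
    · · · · · · · · · ·
    · · · · · · · · · ·
    · · · · · · · · · █
    · · · · · · · · █ █
    · · · · · · · · █ █
    · · · · · · · █ █ █
    · · · · · · █ █ █ █
    · · · · · · · █ █ █
    · · · · · · · · · █

Answer: "outside"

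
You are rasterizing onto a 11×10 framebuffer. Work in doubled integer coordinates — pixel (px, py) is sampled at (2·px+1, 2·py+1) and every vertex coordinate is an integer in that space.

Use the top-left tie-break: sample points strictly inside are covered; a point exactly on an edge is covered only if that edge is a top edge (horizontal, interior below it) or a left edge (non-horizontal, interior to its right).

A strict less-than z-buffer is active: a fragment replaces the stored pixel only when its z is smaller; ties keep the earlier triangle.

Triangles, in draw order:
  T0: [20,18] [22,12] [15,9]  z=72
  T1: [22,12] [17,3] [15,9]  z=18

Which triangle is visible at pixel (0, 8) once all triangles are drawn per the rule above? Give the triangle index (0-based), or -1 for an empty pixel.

T0:
  2·area = 48  (B↔C swapped to make it positive)
  edge (20, 18)→(15, 9): d=(-5,-9) top-left  bias=+0
  edge (15, 9)→(22, 12): d=(7,3) right/bottom  bias=-1
  edge (22, 12)→(20, 18): d=(-2,6) right/bottom  bias=-1
    (0,1)@(1, 3): e=[-96,0,144] → .  [on edge]
    (7,4)@(15, 9): e=[0,0,48] → .  [on edge]
    (8,5)@(17, 11): e=[8,8,32] → X
    (9,5)@(19, 11): e=[26,2,20] → X
    (10,5)@(21, 11): e=[44,-4,8] → .
    (8,6)@(17, 13): e=[-2,22,28] → .
    (9,6)@(19, 13): e=[16,16,16] → X
    (10,6)@(21, 13): e=[34,10,4] → X
    (9,7)@(19, 15): e=[6,30,12] → X
    (10,7)@(21, 15): e=[24,24,0] → .  [on edge]
    (9,8)@(19, 17): e=[-4,44,8] → .
  covered (5 px):
    . . . . . . . . . . .
    . . . . . . . . . . .
    . . . . . . . . . . .
    . . . . . . . . . . .
    . . . . . . . . . . .
    . . . . . . . . X X .
    . . . . . . . . . X X
    . . . . . . . . . X .
    . . . . . . . . . . .
    . . . . . . . . . . .
T1:
  2·area = 48  (B↔C swapped to make it positive)
  edge (22, 12)→(15, 9): d=(-7,-3) top-left  bias=+0
  edge (15, 9)→(17, 3): d=(2,-6) top-left  bias=+0
  edge (17, 3)→(22, 12): d=(5,9) right/bottom  bias=-1
    (0,1)@(1, 3): e=[0,-96,144] → .  [on edge]
    (8,1)@(17, 3): e=[48,0,0] → .  [on edge]
    (8,2)@(17, 5): e=[34,4,10] → X
    (9,2)@(19, 5): e=[40,16,-8] → .
    (8,3)@(17, 7): e=[20,8,20] → X
    (9,3)@(19, 7): e=[26,20,2] → X
    (10,3)@(21, 7): e=[32,32,-16] → .
    (7,4)@(15, 9): e=[0,0,48] → X  [on edge]
    (10,4)@(21, 9): e=[18,36,-6] → .
    (7,5)@(15, 11): e=[-14,4,58] → .
    (8,5)@(17, 11): e=[-8,16,40] → .
    (9,5)@(19, 11): e=[-2,28,22] → .
    (6,7)@(13, 15): e=[-48,0,96] → .  [on edge]
  covered (7 px):
    . . . . . . . . . . .
    . . . . . . . . . . .
    . . . . . . . . X . .
    . . . . . . . . X X .
    . . . . . . . X X X .
    . . . . . . . . . . X
    . . . . . . . . . . .
    . . . . . . . . . . .
    . . . . . . . . . . .
    . . . . . . . . . . .

Z-buffer (winner per pixel, '.' = empty):
  . . . . . . . . . . .
  . . . . . . . . . . .
  . . . . . . . . 1 . .
  . . . . . . . . 1 1 .
  . . . . . . . 1 1 1 .
  . . . . . . . . 0 0 1
  . . . . . . . . . 0 0
  . . . . . . . . . 0 .
  . . . . . . . . . . .
  . . . . . . . . . . .

Final: -1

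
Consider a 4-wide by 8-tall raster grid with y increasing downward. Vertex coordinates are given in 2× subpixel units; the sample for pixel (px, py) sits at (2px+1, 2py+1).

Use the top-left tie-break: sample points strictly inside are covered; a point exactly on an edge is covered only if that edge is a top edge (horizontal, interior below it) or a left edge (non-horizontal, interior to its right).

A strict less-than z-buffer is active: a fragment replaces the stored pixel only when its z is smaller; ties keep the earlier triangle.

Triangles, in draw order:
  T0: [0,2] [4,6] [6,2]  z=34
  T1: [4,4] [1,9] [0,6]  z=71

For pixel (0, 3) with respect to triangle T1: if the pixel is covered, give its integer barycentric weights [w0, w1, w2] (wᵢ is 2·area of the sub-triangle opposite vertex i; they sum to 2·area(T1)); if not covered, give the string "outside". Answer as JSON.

T0:
  2·area = 24  (B↔C swapped to make it positive)
  edge (0, 2)→(6, 2): d=(6,0) top-left  bias=+0
  edge (6, 2)→(4, 6): d=(-2,4) right/bottom  bias=-1
  edge (4, 6)→(0, 2): d=(-4,-4) top-left  bias=+0
    (0,1)@(1, 3): e=[6,18,0] → #  [on edge]
    (1,1)@(3, 3): e=[6,10,8] → #
    (2,1)@(5, 3): e=[6,2,16] → #
    (3,1)@(7, 3): e=[6,-6,24] → ·
    (0,2)@(1, 5): e=[18,14,-8] → ·
    (1,2)@(3, 5): e=[18,6,0] → #  [on edge]
    (2,2)@(5, 5): e=[18,-2,8] → ·
    (1,3)@(3, 7): e=[30,2,-8] → ·
    (2,3)@(5, 7): e=[30,-6,0] → ·  [on edge]
    (3,4)@(7, 9): e=[42,-18,0] → ·  [on edge]
  covered (4 px):
    · · · ·
    # # # ·
    · # · ·
    · · · ·
    · · · ·
    · · · ·
    · · · ·
    · · · ·
T1:
  2·area = 14
  edge (4, 4)→(1, 9): d=(-3,5) right/bottom  bias=-1
  edge (1, 9)→(0, 6): d=(-1,-3) top-left  bias=+0
  edge (0, 6)→(4, 4): d=(4,-2) top-left  bias=+0
    (1,2)@(3, 5): e=[2,10,2] → #
    (2,2)@(5, 5): e=[-8,16,6] → ·
    (0,3)@(1, 7): e=[6,2,6] → #
    (1,3)@(3, 7): e=[-4,8,10] → ·
    (0,4)@(1, 9): e=[0,0,14] → ·  [on edge]
    (1,7)@(3, 15): e=[-28,0,42] → ·  [on edge]
  covered (2 px):
    · · · ·
    · · · ·
    · # · ·
    # · · ·
    · · · ·
    · · · ·
    · · · ·
    · · · ·

Result: [2,6,6]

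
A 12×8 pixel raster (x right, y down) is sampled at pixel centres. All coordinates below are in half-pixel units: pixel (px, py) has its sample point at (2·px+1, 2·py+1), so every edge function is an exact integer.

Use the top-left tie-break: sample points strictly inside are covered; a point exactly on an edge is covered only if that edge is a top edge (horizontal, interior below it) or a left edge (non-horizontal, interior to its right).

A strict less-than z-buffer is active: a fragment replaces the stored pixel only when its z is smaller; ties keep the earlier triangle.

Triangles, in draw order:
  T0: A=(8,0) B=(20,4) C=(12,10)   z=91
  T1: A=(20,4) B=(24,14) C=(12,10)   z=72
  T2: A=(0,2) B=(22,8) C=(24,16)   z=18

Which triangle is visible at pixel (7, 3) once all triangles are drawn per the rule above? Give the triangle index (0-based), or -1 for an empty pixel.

T0:
  2·area = 104
  edge (8, 0)→(20, 4): d=(12,4) right/bottom  bias=-1
  edge (20, 4)→(12, 10): d=(-8,6) right/bottom  bias=-1
  edge (12, 10)→(8, 0): d=(-4,-10) top-left  bias=+0
    (4,0)@(9, 1): e=[8,90,6] → X
    (5,0)@(11, 1): e=[0,78,26] → .  [on edge]
    (4,1)@(9, 3): e=[32,74,-2] → .
    (5,1)@(11, 3): e=[24,62,18] → X
    (6,1)@(13, 3): e=[16,50,38] → X
    (7,1)@(15, 3): e=[8,38,58] → X
    (8,1)@(17, 3): e=[0,26,78] → .  [on edge]
    (5,2)@(11, 5): e=[48,46,10] → X
    (8,2)@(17, 5): e=[24,10,70] → X
    (9,2)@(19, 5): e=[16,-2,90] → .
    (11,2)@(23, 5): e=[0,-26,130] → .  [on edge]
    (5,3)@(11, 7): e=[72,30,2] → X
  covered (12 px):
    . . . . X . . . . . . .
    . . . . . X X X . . . .
    . . . . . X X X X . . .
    . . . . . X X X . . . .
    . . . . . . X . . . . .
    . . . . . . . . . . . .
    . . . . . . . . . . . .
    . . . . . . . . . . . .
T1:
  2·area = 104
  edge (20, 4)→(24, 14): d=(4,10) right/bottom  bias=-1
  edge (24, 14)→(12, 10): d=(-12,-4) top-left  bias=+0
  edge (12, 10)→(20, 4): d=(8,-6) top-left  bias=+0
    (9,2)@(19, 5): e=[14,88,2] → X
    (10,2)@(21, 5): e=[-6,96,14] → .
    (1,3)@(3, 7): e=[182,0,-78] → .  [on edge]
    (8,3)@(17, 7): e=[42,56,6] → X
    (10,3)@(21, 7): e=[2,72,30] → X
    (11,3)@(23, 7): e=[-18,80,42] → .
    (4,4)@(9, 9): e=[130,0,-26] → .  [on edge]
    (7,4)@(15, 9): e=[70,24,10] → X
    (11,4)@(23, 9): e=[-10,56,58] → .
    (7,5)@(15, 11): e=[78,0,26] → X  [on edge]
    (11,5)@(23, 11): e=[-2,32,74] → .
    (7,6)@(15, 13): e=[86,-24,42] → .
    (10,6)@(21, 13): e=[26,0,78] → X  [on edge]
  covered (14 px):
    . . . . . . . . . . . .
    . . . . . . . . . . . .
    . . . . . . . . . X . .
    . . . . . . . . X X X .
    . . . . . . . X X X X .
    . . . . . . . X X X X .
    . . . . . . . . . . X X
    . . . . . . . . . . . .
T2:
  2·area = 164
  edge (0, 2)→(22, 8): d=(22,6) right/bottom  bias=-1
  edge (22, 8)→(24, 16): d=(2,8) right/bottom  bias=-1
  edge (24, 16)→(0, 2): d=(-24,-14) top-left  bias=+0
    (1,1)@(3, 3): e=[4,142,18] → X
    (2,1)@(5, 3): e=[-8,126,46] → .
    (1,2)@(3, 5): e=[48,146,-30] → .
    (3,2)@(7, 5): e=[24,114,26] → X
    (4,2)@(9, 5): e=[12,98,54] → X
    (5,2)@(11, 5): e=[0,82,82] → .  [on edge]
    (3,3)@(7, 7): e=[68,118,-22] → .
    (4,3)@(9, 7): e=[56,102,6] → X
    (5,3)@(11, 7): e=[44,86,34] → X
    (6,3)@(13, 7): e=[32,70,62] → X
    (7,3)@(15, 7): e=[20,54,90] → X
    (8,3)@(17, 7): e=[8,38,118] → X
  covered (20 px):
    . . . . . . . . . . . .
    . X . . . . . . . . . .
    . . . X X . . . . . . .
    . . . . X X X X X . . .
    . . . . . . X X X X X .
    . . . . . . . . X X X .
    . . . . . . . . . X X X
    . . . . . . . . . . . X

Z-buffer (winner per pixel, '.' = empty):
  . . . . 0 . . . . . . .
  . 2 . . . 0 0 0 . . . .
  . . . 2 2 0 0 0 0 1 . .
  . . . . 2 2 2 2 2 1 1 .
  . . . . . . 2 2 2 2 2 .
  . . . . . . . 1 2 2 2 .
  . . . . . . . . . 2 2 2
  . . . . . . . . . . . 2

Answer: 2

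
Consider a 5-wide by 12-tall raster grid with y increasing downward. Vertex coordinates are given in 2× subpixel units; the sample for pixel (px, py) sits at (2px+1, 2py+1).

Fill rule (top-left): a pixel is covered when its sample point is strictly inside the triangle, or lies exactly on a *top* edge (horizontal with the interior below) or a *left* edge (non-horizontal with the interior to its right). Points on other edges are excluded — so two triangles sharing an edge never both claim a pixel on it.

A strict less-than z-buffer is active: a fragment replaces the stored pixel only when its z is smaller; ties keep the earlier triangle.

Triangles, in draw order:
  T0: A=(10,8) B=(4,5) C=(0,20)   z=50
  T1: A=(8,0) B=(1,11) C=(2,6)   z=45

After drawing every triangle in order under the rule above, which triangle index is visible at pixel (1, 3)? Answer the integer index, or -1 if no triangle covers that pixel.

T0:
  2·area = 102  (B↔C swapped to make it positive)
  edge (10, 8)→(0, 20): d=(-10,12) right/bottom  bias=-1
  edge (0, 20)→(4, 5): d=(4,-15) top-left  bias=+0
  edge (4, 5)→(10, 8): d=(6,3) right/bottom  bias=-1
    (2,3)@(5, 7): e=[70,23,9] → #
    (3,3)@(7, 7): e=[46,53,3] → #
    (4,3)@(9, 7): e=[22,83,-3] → ·
    (1,4)@(3, 9): e=[74,1,27] → #
    (4,4)@(9, 9): e=[2,91,9] → #
    (1,5)@(3, 11): e=[54,9,39] → #
    (4,5)@(9, 11): e=[-18,99,21] → ·
    (1,6)@(3, 13): e=[34,17,51] → #
    (3,6)@(7, 13): e=[-14,77,39] → ·
    (1,7)@(3, 15): e=[14,25,63] → #
    (2,7)@(5, 15): e=[-10,55,57] → ·
    (0,8)@(1, 17): e=[18,3,81] → #
  covered (13 px):
    · · · · ·
    · · · · ·
    · · · · ·
    · · # # ·
    · # # # #
    · # # # ·
    · # # · ·
    · # · · ·
    # · · · ·
    · · · · ·
    · · · · ·
    · · · · ·
T1:
  2·area = 24
  edge (8, 0)→(1, 11): d=(-7,11) right/bottom  bias=-1
  edge (1, 11)→(2, 6): d=(1,-5) top-left  bias=+0
  edge (2, 6)→(8, 0): d=(6,-6) top-left  bias=+0
    (1,0)@(3, 1): e=[48,0,-24] → ·  [on edge]
    (3,0)@(7, 1): e=[4,20,0] → #  [on edge]
    (4,0)@(9, 1): e=[-18,30,12] → ·
    (2,1)@(5, 3): e=[12,12,0] → #  [on edge]
    (3,1)@(7, 3): e=[-10,22,12] → ·
    (1,2)@(3, 5): e=[20,4,0] → #  [on edge]
    (2,2)@(5, 5): e=[-2,14,12] → ·
    (0,3)@(1, 7): e=[28,-4,0] → ·  [on edge]
    (1,3)@(3, 7): e=[6,6,12] → #
    (2,3)@(5, 7): e=[-16,16,24] → ·
    (1,4)@(3, 9): e=[-8,8,24] → ·
    (0,5)@(1, 11): e=[0,0,24] → ·  [on edge]
  covered (4 px):
    · · · # ·
    · · # · ·
    · # · · ·
    · # · · ·
    · · · · ·
    · · · · ·
    · · · · ·
    · · · · ·
    · · · · ·
    · · · · ·
    · · · · ·
    · · · · ·

Z-buffer (winner per pixel, '.' = empty):
  . . . 1 .
  . . 1 . .
  . 1 . . .
  . 1 0 0 .
  . 0 0 0 0
  . 0 0 0 .
  . 0 0 . .
  . 0 . . .
  0 . . . .
  . . . . .
  . . . . .
  . . . . .

Answer: 1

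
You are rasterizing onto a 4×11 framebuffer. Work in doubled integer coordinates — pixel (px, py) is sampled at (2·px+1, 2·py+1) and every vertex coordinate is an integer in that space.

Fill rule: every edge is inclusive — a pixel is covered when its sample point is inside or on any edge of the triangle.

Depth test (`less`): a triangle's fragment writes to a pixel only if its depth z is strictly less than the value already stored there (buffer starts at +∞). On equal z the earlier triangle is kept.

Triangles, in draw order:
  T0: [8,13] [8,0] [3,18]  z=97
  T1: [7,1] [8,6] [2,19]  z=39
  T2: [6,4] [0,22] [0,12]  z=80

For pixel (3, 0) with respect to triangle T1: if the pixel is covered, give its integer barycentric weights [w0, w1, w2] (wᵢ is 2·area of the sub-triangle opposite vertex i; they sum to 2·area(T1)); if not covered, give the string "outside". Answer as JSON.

T0:
  2·area = 65  (B↔C swapped to make it positive)
  edge (8, 13)→(3, 18): d=(-5,5) inclusive
  edge (3, 18)→(8, 0): d=(5,-18) inclusive
  edge (8, 0)→(8, 13): d=(0,13) inclusive
    (3,2)@(7, 5): e=[45,7,13] → █
    (3,3)@(7, 7): e=[35,17,13] → █
    (3,4)@(7, 9): e=[25,27,13] → █
    (2,5)@(5, 11): e=[25,1,39] → █
    (2,6)@(5, 13): e=[15,11,39] → █
    (2,7)@(5, 15): e=[5,21,39] → █
    (3,7)@(7, 15): e=[-5,57,13] → ·
    (2,8)@(5, 17): e=[-5,31,39] → ·
  covered (8 px):
    · · · ·
    · · · ·
    · · · █
    · · · █
    · · · █
    · · █ █
    · · █ █
    · · █ ·
    · · · ·
    · · · ·
    · · · ·
T1:
  2·area = 43
  edge (7, 1)→(8, 6): d=(1,5) inclusive
  edge (8, 6)→(2, 19): d=(-6,13) inclusive
  edge (2, 19)→(7, 1): d=(5,-18) inclusive
    (3,0)@(7, 1): e=[0,43,0] → █  [on edge]
    (3,1)@(7, 3): e=[2,31,10] → █
    (3,2)@(7, 5): e=[4,19,20] → █
    (3,3)@(7, 7): e=[6,7,30] → █
    (2,4)@(5, 9): e=[18,21,4] → █
    (3,4)@(7, 9): e=[8,-5,40] → ·
    (2,5)@(5, 11): e=[20,9,14] → █
    (3,5)@(7, 11): e=[10,-17,50] → ·
    (2,6)@(5, 13): e=[22,-3,24] → ·
  covered (6 px):
    · · · █
    · · · █
    · · · █
    · · · █
    · · █ ·
    · · █ ·
    · · · ·
    · · · ·
    · · · ·
    · · · ·
    · · · ·
T2:
  2·area = 60
  edge (6, 4)→(0, 22): d=(-6,18) inclusive
  edge (0, 22)→(0, 12): d=(0,-10) inclusive
  edge (0, 12)→(6, 4): d=(6,-8) inclusive
    (3,0)@(7, 1): e=[0,70,-10] → ·  [on edge]
    (2,3)@(5, 7): e=[0,50,10] → █  [on edge]
    (3,3)@(7, 7): e=[-36,70,26] → ·
    (1,4)@(3, 9): e=[24,30,6] → █
    (2,4)@(5, 9): e=[-12,50,22] → ·
    (0,5)@(1, 11): e=[48,10,2] → █
    (2,5)@(5, 11): e=[-24,50,34] → ·
    (0,6)@(1, 13): e=[36,10,14] → █
    (1,6)@(3, 13): e=[0,30,30] → █  [on edge]
    (2,6)@(5, 13): e=[-36,50,46] → ·
    (0,7)@(1, 15): e=[24,10,26] → █
    (1,7)@(3, 15): e=[-12,30,42] → ·
    (0,9)@(1, 19): e=[0,10,50] → █  [on edge]
  covered (9 px):
    · · · ·
    · · · ·
    · · · ·
    · · █ ·
    · █ · ·
    █ █ · ·
    █ █ · ·
    █ · · ·
    █ · · ·
    █ · · ·
    · · · ·

Result: [43,0,0]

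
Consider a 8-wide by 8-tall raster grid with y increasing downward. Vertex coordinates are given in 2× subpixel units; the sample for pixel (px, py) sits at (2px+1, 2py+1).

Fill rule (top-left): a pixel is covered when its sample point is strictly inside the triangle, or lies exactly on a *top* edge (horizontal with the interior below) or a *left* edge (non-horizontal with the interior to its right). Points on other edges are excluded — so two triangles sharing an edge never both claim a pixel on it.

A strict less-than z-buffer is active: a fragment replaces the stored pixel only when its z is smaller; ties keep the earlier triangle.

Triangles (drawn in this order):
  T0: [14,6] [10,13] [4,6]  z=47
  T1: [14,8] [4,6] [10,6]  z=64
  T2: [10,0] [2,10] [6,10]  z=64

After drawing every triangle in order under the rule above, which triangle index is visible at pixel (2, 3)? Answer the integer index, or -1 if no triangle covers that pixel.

T0:
  2·area = 70
  edge (14, 6)→(10, 13): d=(-4,7) right/bottom  bias=-1
  edge (10, 13)→(4, 6): d=(-6,-7) top-left  bias=+0
  edge (4, 6)→(14, 6): d=(10,0) top-left  bias=+0
    (2,3)@(5, 7): e=[59,1,10] → X
    (3,3)@(7, 7): e=[45,15,10] → X
    (4,3)@(9, 7): e=[31,29,10] → X
    (5,3)@(11, 7): e=[17,43,10] → X
    (6,3)@(13, 7): e=[3,57,10] → X
    (7,3)@(15, 7): e=[-11,71,10] → .
    (2,4)@(5, 9): e=[51,-11,30] → .
    (3,4)@(7, 9): e=[37,3,30] → X
    (6,4)@(13, 9): e=[-5,45,30] → .
    (3,5)@(7, 11): e=[29,-9,50] → .
    (4,5)@(9, 11): e=[15,5,50] → X
    (6,5)@(13, 11): e=[-13,33,50] → .
  covered (10 px):
    . . . . . . . .
    . . . . . . . .
    . . . . . . . .
    . . X X X X X .
    . . . X X X . .
    . . . . X X . .
    . . . . . . . .
    . . . . . . . .
T1:
  2·area = 12
  edge (14, 8)→(4, 6): d=(-10,-2) top-left  bias=+0
  edge (4, 6)→(10, 6): d=(6,0) top-left  bias=+0
  edge (10, 6)→(14, 8): d=(4,2) right/bottom  bias=-1
    (4,3)@(9, 7): e=[0,6,6] → X  [on edge]
    (5,3)@(11, 7): e=[4,6,2] → X
    (6,3)@(13, 7): e=[8,6,-2] → .
    (4,4)@(9, 9): e=[-20,18,14] → .
    (5,4)@(11, 9): e=[-16,18,10] → .
  covered (2 px):
    . . . . . . . .
    . . . . . . . .
    . . . . . . . .
    . . . . X X . .
    . . . . . . . .
    . . . . . . . .
    . . . . . . . .
    . . . . . . . .
T2:
  2·area = 40  (B↔C swapped to make it positive)
  edge (10, 0)→(6, 10): d=(-4,10) right/bottom  bias=-1
  edge (6, 10)→(2, 10): d=(-4,0) right/bottom  bias=-1
  edge (2, 10)→(10, 0): d=(8,-10) top-left  bias=+0
    (3,2)@(7, 5): e=[10,20,10] → X
    (4,2)@(9, 5): e=[-10,20,30] → .
    (2,3)@(5, 7): e=[22,12,6] → X
    (4,3)@(9, 7): e=[-18,12,46] → .
    (1,4)@(3, 9): e=[34,4,2] → X
    (3,4)@(7, 9): e=[-6,4,42] → .
    (1,5)@(3, 11): e=[26,-4,18] → .
    (2,5)@(5, 11): e=[6,-4,38] → .
  covered (5 px):
    . . . . . . . .
    . . . . . . . .
    . . . X . . . .
    . . X X . . . .
    . X X . . . . .
    . . . . . . . .
    . . . . . . . .
    . . . . . . . .

Z-buffer (winner per pixel, '.' = empty):
  . . . . . . . .
  . . . . . . . .
  . . . 2 . . . .
  . . 0 0 0 0 0 .
  . 2 2 0 0 0 . .
  . . . . 0 0 . .
  . . . . . . . .
  . . . . . . . .

Result: 0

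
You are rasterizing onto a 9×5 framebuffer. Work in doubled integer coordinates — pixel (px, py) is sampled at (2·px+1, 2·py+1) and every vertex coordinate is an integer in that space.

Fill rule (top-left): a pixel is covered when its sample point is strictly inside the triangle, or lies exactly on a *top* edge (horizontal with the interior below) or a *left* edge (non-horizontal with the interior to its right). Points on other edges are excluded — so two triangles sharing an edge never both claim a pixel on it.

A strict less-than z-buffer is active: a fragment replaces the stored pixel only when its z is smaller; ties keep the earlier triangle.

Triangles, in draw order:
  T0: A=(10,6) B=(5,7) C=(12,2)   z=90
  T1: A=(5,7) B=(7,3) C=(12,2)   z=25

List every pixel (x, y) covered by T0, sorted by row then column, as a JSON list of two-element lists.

T0:
  2·area = 18
  edge (10, 6)→(5, 7): d=(-5,1) right/bottom  bias=-1
  edge (5, 7)→(12, 2): d=(7,-5) top-left  bias=+0
  edge (12, 2)→(10, 6): d=(-2,4) right/bottom  bias=-1
    (5,1)@(11, 3): e=[14,2,2] → #
    (6,1)@(13, 3): e=[12,12,-6] → ·
    (4,2)@(9, 5): e=[6,6,6] → #
    (5,2)@(11, 5): e=[4,16,-2] → ·
    (7,2)@(15, 5): e=[0,36,-18] → ·  [on edge]
    (2,3)@(5, 7): e=[0,0,18] → ·  [on edge]
    (4,3)@(9, 7): e=[-4,20,2] → ·
  covered (2 px):
    · · · · · · · · ·
    · · · · · # · · ·
    · · · · # · · · ·
    · · · · · · · · ·
    · · · · · · · · ·
T1:
  2·area = 18
  edge (5, 7)→(7, 3): d=(2,-4) top-left  bias=+0
  edge (7, 3)→(12, 2): d=(5,-1) top-left  bias=+0
  edge (12, 2)→(5, 7): d=(-7,5) right/bottom  bias=-1
    (8,0)@(17, 1): e=[36,0,-18] → ·  [on edge]
    (3,1)@(7, 3): e=[0,0,18] → #  [on edge]
    (4,1)@(9, 3): e=[8,2,8] → #
    (5,1)@(11, 3): e=[16,4,-2] → ·
    (3,2)@(7, 5): e=[4,10,4] → #
    (4,2)@(9, 5): e=[12,12,-6] → ·
    (2,3)@(5, 7): e=[0,18,0] → ·  [on edge]
    (3,3)@(7, 7): e=[8,20,-10] → ·
  covered (3 px):
    · · · · · · · · ·
    · · · # # · · · ·
    · · · # · · · · ·
    · · · · · · · · ·
    · · · · · · · · ·

Final: [[5,1],[4,2]]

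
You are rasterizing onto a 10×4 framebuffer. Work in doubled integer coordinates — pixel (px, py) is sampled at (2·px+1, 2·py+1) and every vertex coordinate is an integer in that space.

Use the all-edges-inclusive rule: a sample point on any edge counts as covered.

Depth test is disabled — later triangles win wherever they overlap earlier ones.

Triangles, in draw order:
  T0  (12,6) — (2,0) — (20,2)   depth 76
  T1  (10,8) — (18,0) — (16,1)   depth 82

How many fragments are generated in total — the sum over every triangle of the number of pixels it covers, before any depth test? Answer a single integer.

T0:
  2·area = 88
  edge (12, 6)→(2, 0): d=(-10,-6) inclusive
  edge (2, 0)→(20, 2): d=(18,2) inclusive
  edge (20, 2)→(12, 6): d=(-8,4) inclusive
    (2,0)@(5, 1): e=[8,12,68] → X
    (3,0)@(7, 1): e=[20,8,60] → X
    (4,0)@(9, 1): e=[32,4,52] → X
    (5,0)@(11, 1): e=[44,0,44] → X  [on edge]
    (6,0)@(13, 1): e=[56,-4,36] → .
    (2,1)@(5, 3): e=[-12,48,52] → .
    (3,1)@(7, 3): e=[0,44,44] → X  [on edge]
    (6,1)@(13, 3): e=[36,32,20] → X
    (7,1)@(15, 3): e=[48,28,12] → X
    (8,1)@(17, 3): e=[60,24,4] → X
    (9,1)@(19, 3): e=[72,20,-4] → .
    (3,2)@(7, 5): e=[-20,80,28] → .
  covered (12 px):
    . . X X X X . . . .
    . . . X X X X X X .
    . . . . . X X . . .
    . . . . . . . . . .
T1:
  2·area = 8  (B↔C swapped to make it positive)
  edge (10, 8)→(16, 1): d=(6,-7) inclusive
  edge (16, 1)→(18, 0): d=(2,-1) inclusive
  edge (18, 0)→(10, 8): d=(-8,8) inclusive
    (8,0)@(17, 1): e=[7,1,0] → X  [on edge]
    (9,0)@(19, 1): e=[21,3,-16] → .
    (7,1)@(15, 3): e=[5,3,0] → X  [on edge]
    (8,1)@(17, 3): e=[19,5,-16] → .
    (6,2)@(13, 5): e=[3,5,0] → X  [on edge]
    (7,2)@(15, 5): e=[17,7,-16] → .
    (5,3)@(11, 7): e=[1,7,0] → X  [on edge]
    (6,3)@(13, 7): e=[15,9,-16] → .
  covered (4 px):
    . . . . . . . . X .
    . . . . . . . X . .
    . . . . . . X . . .
    . . . . . X . . . .

Final: 16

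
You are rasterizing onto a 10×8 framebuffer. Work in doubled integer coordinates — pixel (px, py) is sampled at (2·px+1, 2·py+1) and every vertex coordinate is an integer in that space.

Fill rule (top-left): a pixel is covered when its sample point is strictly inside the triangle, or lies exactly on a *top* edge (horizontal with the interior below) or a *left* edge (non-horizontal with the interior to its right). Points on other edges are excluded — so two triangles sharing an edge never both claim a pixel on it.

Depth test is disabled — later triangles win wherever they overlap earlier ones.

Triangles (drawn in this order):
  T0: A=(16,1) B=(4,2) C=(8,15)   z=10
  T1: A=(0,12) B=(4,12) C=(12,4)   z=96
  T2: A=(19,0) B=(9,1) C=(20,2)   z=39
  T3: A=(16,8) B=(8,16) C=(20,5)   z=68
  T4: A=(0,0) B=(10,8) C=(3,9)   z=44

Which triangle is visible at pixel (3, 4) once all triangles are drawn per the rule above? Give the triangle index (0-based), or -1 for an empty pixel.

T0:
  2·area = 160  (B↔C swapped to make it positive)
  edge (16, 1)→(8, 15): d=(-8,14) right/bottom  bias=-1
  edge (8, 15)→(4, 2): d=(-4,-13) top-left  bias=+0
  edge (4, 2)→(16, 1): d=(12,-1) top-left  bias=+0
    (2,1)@(5, 3): e=[138,9,13] → X
    (3,1)@(7, 3): e=[110,35,15] → X
    (4,1)@(9, 3): e=[82,61,17] → X
    (5,1)@(11, 3): e=[54,87,19] → X
    (6,1)@(13, 3): e=[26,113,21] → X
    (7,1)@(15, 3): e=[-2,139,23] → .
    (2,2)@(5, 5): e=[122,1,37] → X
    (7,2)@(15, 5): e=[-18,131,47] → .
    (2,3)@(5, 7): e=[106,-7,61] → .
    (3,3)@(7, 7): e=[78,19,63] → X
    (6,3)@(13, 7): e=[-6,97,69] → .
    (3,4)@(7, 9): e=[62,11,87] → X
  covered (19 px):
    . . . . . . . . . .
    . . X X X X X . . .
    . . X X X X X . . .
    . . . X X X . . . .
    . . . X X X . . . .
    . . . X X . . . . .
    . . . . X . . . . .
    . . . . . . . . . .
T1:
  2·area = 32  (B↔C swapped to make it positive)
  edge (0, 12)→(12, 4): d=(12,-8) top-left  bias=+0
  edge (12, 4)→(4, 12): d=(-8,8) right/bottom  bias=-1
  edge (4, 12)→(0, 12): d=(-4,0) right/bottom  bias=-1
    (7,0)@(15, 1): e=[-12,0,44] → .  [on edge]
    (6,1)@(13, 3): e=[-4,0,36] → .  [on edge]
    (5,2)@(11, 5): e=[4,0,28] → .  [on edge]
    (4,3)@(9, 7): e=[12,0,20] → .  [on edge]
    (2,4)@(5, 9): e=[4,16,12] → X
    (3,4)@(7, 9): e=[20,0,12] → .  [on edge]
    (1,5)@(3, 11): e=[12,16,4] → X
    (2,5)@(5, 11): e=[28,0,4] → .  [on edge]
    (1,6)@(3, 13): e=[36,0,-4] → .  [on edge]
    (0,7)@(1, 15): e=[44,0,-12] → .  [on edge]
  covered (2 px):
    . . . . . . . . . .
    . . . . . . . . . .
    . . . . . . . . . .
    . . . . . . . . . .
    . . X . . . . . . .
    . X . . . . . . . .
    . . . . . . . . . .
    . . . . . . . . . .
T2:
  2·area = 21  (B↔C swapped to make it positive)
  edge (19, 0)→(20, 2): d=(1,2) right/bottom  bias=-1
  edge (20, 2)→(9, 1): d=(-11,-1) top-left  bias=+0
  edge (9, 1)→(19, 0): d=(10,-1) top-left  bias=+0
    (4,0)@(9, 1): e=[21,0,0] → X  [on edge]
    (5,0)@(11, 1): e=[17,2,2] → X
    (6,0)@(13, 1): e=[13,4,4] → X
    (7,0)@(15, 1): e=[9,6,6] → X
    (8,0)@(17, 1): e=[5,8,8] → X
    (9,0)@(19, 1): e=[1,10,10] → X
    (4,1)@(9, 3): e=[23,-22,20] → .
    (5,1)@(11, 3): e=[19,-20,22] → .
    (6,1)@(13, 3): e=[15,-18,24] → .
    (7,1)@(15, 3): e=[11,-16,26] → .
    (8,1)@(17, 3): e=[7,-14,28] → .
    (9,1)@(19, 3): e=[3,-12,30] → .
  covered (6 px):
    . . . . X X X X X X
    . . . . . . . . . .
    . . . . . . . . . .
    . . . . . . . . . .
    . . . . . . . . . .
    . . . . . . . . . .
    . . . . . . . . . .
    . . . . . . . . . .
T3:
  2·area = 8  (B↔C swapped to make it positive)
  edge (16, 8)→(20, 5): d=(4,-3) top-left  bias=+0
  edge (20, 5)→(8, 16): d=(-12,11) right/bottom  bias=-1
  edge (8, 16)→(16, 8): d=(8,-8) top-left  bias=+0
    (9,2)@(19, 5): e=[-3,11,0] → .  [on edge]
    (8,3)@(17, 7): e=[-1,9,0] → .  [on edge]
    (7,4)@(15, 9): e=[1,7,0] → X  [on edge]
    (8,4)@(17, 9): e=[7,-15,16] → .
    (6,5)@(13, 11): e=[3,5,0] → X  [on edge]
    (7,5)@(15, 11): e=[9,-17,16] → .
    (5,6)@(11, 13): e=[5,3,0] → X  [on edge]
    (6,6)@(13, 13): e=[11,-19,16] → .
    (4,7)@(9, 15): e=[7,1,0] → X  [on edge]
    (5,7)@(11, 15): e=[13,-21,16] → .
  covered (4 px):
    . . . . . . . . . .
    . . . . . . . . . .
    . . . . . . . . . .
    . . . . . . . . . .
    . . . . . . . X . .
    . . . . . . X . . .
    . . . . . X . . . .
    . . . . X . . . . .
T4:
  2·area = 66
  edge (0, 0)→(10, 8): d=(10,8) right/bottom  bias=-1
  edge (10, 8)→(3, 9): d=(-7,1) right/bottom  bias=-1
  edge (3, 9)→(0, 0): d=(-3,-9) top-left  bias=+0
    (0,0)@(1, 1): e=[2,58,6] → X
    (1,0)@(3, 1): e=[-14,56,24] → .
    (0,1)@(1, 3): e=[22,44,0] → X  [on edge]
    (1,1)@(3, 3): e=[6,42,18] → X
    (2,1)@(5, 3): e=[-10,40,36] → .
    (0,2)@(1, 5): e=[42,30,-6] → .
    (1,2)@(3, 5): e=[26,28,12] → X
    (2,2)@(5, 5): e=[10,26,30] → X
    (3,2)@(7, 5): e=[-6,24,48] → .
    (1,3)@(3, 7): e=[46,14,6] → X
    (3,3)@(7, 7): e=[14,10,42] → X
    (4,3)@(9, 7): e=[-2,8,60] → .
    (8,3)@(17, 7): e=[-66,0,132] → .  [on edge]
    (1,4)@(3, 9): e=[66,0,0] → .  [on edge]
    (2,7)@(5, 15): e=[110,-44,0] → .  [on edge]
  covered (8 px):
    X . . . . . . . . .
    X X . . . . . . . .
    . X X . . . . . . .
    . X X X . . . . . .
    . . . . . . . . . .
    . . . . . . . . . .
    . . . . . . . . . .
    . . . . . . . . . .

Z-buffer (winner per pixel, '.' = empty):
  4 . . . 2 2 2 2 2 2
  4 4 0 0 0 0 0 . . .
  . 4 4 0 0 0 0 . . .
  . 4 4 4 0 0 . . . .
  . . 1 0 0 0 . 3 . .
  . 1 . 0 0 . 3 . . .
  . . . . 0 3 . . . .
  . . . . 3 . . . . .

Answer: 0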